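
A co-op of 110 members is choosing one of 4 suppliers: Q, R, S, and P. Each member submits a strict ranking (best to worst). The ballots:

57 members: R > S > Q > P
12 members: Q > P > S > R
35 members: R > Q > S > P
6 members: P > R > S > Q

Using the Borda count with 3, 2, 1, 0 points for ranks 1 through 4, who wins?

R

Q: 57·1 + 12·3 + 35·2 + 6·0 = 163
R: 57·3 + 12·0 + 35·3 + 6·2 = 288
S: 57·2 + 12·1 + 35·1 + 6·1 = 167
P: 57·0 + 12·2 + 35·0 + 6·3 = 42
R has the highest Borda score (288).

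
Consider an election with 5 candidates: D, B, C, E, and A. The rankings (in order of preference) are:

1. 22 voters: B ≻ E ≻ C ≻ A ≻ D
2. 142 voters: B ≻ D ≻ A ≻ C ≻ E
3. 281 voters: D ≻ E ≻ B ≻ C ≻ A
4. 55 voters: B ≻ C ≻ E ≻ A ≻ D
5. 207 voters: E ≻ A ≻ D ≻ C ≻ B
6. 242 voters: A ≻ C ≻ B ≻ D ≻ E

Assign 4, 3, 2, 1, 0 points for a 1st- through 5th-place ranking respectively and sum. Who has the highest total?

D

D: 22·0 + 142·3 + 281·4 + 55·0 + 207·2 + 242·1 = 2206
B: 22·4 + 142·4 + 281·2 + 55·4 + 207·0 + 242·2 = 1922
C: 22·2 + 142·1 + 281·1 + 55·3 + 207·1 + 242·3 = 1565
E: 22·3 + 142·0 + 281·3 + 55·2 + 207·4 + 242·0 = 1847
A: 22·1 + 142·2 + 281·0 + 55·1 + 207·3 + 242·4 = 1950
D has the highest Borda score (2206).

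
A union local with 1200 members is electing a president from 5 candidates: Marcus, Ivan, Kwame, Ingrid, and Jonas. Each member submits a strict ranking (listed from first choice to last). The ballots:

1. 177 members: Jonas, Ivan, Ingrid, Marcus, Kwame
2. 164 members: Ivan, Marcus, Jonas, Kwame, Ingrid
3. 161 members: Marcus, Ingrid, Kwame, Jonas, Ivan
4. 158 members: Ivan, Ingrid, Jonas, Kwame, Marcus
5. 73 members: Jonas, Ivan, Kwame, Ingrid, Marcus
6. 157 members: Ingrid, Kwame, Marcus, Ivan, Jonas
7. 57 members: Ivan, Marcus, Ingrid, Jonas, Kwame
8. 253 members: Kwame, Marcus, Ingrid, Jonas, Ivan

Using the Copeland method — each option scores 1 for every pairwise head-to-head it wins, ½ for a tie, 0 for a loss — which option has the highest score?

Ivan

Marcus: beats Ingrid and Jonas; loses to Ivan and Kwame → score 2.
Ivan: beats Marcus, Kwame, and Ingrid; loses to Jonas → score 3.
Kwame: beats Marcus; loses to Ivan, Ingrid, and Jonas → score 1.
Ingrid: beats Kwame and Jonas; loses to Marcus and Ivan → score 2.
Jonas: beats Ivan and Kwame; loses to Marcus and Ingrid → score 2.
Ivan has the best pairwise record.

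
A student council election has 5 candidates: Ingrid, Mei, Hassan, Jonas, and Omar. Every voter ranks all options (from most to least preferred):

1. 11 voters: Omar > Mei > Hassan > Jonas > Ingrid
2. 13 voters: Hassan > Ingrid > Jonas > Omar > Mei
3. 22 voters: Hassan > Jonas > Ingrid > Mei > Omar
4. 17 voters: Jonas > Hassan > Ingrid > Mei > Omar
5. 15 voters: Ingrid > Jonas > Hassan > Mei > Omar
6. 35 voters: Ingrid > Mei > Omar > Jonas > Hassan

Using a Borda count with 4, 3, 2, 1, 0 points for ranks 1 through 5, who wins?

Ingrid: 11·0 + 13·3 + 22·2 + 17·2 + 15·4 + 35·4 = 317
Mei: 11·3 + 13·0 + 22·1 + 17·1 + 15·1 + 35·3 = 192
Hassan: 11·2 + 13·4 + 22·4 + 17·3 + 15·2 + 35·0 = 243
Jonas: 11·1 + 13·2 + 22·3 + 17·4 + 15·3 + 35·1 = 251
Omar: 11·4 + 13·1 + 22·0 + 17·0 + 15·0 + 35·2 = 127
Ingrid has the highest Borda score (317).

Ingrid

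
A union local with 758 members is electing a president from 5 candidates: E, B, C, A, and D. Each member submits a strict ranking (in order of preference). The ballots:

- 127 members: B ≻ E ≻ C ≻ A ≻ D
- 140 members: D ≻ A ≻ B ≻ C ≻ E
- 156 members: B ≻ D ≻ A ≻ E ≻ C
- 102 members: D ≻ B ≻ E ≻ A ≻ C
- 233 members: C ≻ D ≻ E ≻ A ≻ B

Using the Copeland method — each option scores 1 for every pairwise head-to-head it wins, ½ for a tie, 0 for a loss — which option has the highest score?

D

E: beats C and A; loses to B and D → score 2.
B: beats E, C, and A; loses to D → score 3.
C: loses to E, B, A, and D → score 0.
A: beats C; loses to E, B, and D → score 1.
D: beats E, B, C, and A → score 4.
D has the best pairwise record.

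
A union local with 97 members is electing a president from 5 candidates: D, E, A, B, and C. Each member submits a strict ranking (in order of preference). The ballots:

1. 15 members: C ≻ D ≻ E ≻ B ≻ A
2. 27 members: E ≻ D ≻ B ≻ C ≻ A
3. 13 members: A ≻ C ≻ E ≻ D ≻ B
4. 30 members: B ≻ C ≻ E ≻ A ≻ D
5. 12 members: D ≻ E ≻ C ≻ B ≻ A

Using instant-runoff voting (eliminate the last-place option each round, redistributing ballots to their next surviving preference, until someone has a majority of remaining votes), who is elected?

E

Round 1: D 12, E 27, A 13, B 30, C 15. Eliminate D.
Round 2: E 39, A 13, B 30, C 15. Eliminate A.
Round 3: E 39, B 30, C 28. Eliminate C.
Round 4: E 67, B 30. E has a majority.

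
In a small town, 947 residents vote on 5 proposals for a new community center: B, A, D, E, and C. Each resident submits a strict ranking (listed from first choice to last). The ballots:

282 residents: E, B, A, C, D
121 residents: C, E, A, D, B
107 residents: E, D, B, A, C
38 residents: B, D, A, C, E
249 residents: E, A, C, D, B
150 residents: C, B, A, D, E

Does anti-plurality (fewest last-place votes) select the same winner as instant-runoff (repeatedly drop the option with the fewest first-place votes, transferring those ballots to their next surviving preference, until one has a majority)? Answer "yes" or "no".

no

Anti-plurality — last-place votes: B 370, A 0, D 282, E 188, C 107. Winner: A.
Instant-runoff — R1 B 38, A 0, D 0, E 638, C 271 (E winner). Winner: E.
The two methods disagree.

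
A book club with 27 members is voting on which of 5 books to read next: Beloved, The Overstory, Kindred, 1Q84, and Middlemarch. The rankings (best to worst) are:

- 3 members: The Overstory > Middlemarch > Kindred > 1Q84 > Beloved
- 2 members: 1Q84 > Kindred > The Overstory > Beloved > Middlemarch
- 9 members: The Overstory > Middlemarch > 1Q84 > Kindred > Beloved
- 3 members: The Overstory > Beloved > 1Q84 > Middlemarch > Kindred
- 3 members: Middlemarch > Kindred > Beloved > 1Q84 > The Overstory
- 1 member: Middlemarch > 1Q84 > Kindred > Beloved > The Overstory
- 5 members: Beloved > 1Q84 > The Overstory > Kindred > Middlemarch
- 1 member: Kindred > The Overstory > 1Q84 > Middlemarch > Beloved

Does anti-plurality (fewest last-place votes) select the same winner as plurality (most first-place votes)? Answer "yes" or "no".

no

Anti-plurality — last-place votes: Beloved 13, The Overstory 4, Kindred 3, 1Q84 0, Middlemarch 7. Winner: 1Q84.
Plurality — first-place votes: Beloved 5, The Overstory 15, Kindred 1, 1Q84 2, Middlemarch 4. Winner: The Overstory.
The two methods disagree.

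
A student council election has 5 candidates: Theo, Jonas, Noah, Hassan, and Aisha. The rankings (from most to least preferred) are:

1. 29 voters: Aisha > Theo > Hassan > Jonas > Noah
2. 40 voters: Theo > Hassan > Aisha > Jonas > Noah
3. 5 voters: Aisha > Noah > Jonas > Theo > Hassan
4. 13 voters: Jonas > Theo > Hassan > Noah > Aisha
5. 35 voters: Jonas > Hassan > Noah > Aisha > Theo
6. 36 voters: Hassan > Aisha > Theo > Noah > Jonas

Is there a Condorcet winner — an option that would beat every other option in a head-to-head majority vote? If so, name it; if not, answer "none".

Checking pairwise contests:
Aisha beats Theo 105–53.
Theo beats Jonas 105–53.
Theo beats Noah 118–40.
Theo beats Hassan 87–71.
Hassan beats Aisha 124–34.
Every option loses at least one head-to-head, so there is no Condorcet winner.

none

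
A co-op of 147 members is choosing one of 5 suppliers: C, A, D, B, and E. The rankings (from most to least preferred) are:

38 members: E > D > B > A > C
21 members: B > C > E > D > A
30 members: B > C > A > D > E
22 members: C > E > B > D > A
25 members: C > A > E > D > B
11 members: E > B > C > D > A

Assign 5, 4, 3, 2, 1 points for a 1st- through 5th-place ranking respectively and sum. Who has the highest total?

C: 38·1 + 21·4 + 30·4 + 22·5 + 25·5 + 11·3 = 510
A: 38·2 + 21·1 + 30·3 + 22·1 + 25·4 + 11·1 = 320
D: 38·4 + 21·2 + 30·2 + 22·2 + 25·2 + 11·2 = 370
B: 38·3 + 21·5 + 30·5 + 22·3 + 25·1 + 11·4 = 504
E: 38·5 + 21·3 + 30·1 + 22·4 + 25·3 + 11·5 = 501
C has the highest Borda score (510).

C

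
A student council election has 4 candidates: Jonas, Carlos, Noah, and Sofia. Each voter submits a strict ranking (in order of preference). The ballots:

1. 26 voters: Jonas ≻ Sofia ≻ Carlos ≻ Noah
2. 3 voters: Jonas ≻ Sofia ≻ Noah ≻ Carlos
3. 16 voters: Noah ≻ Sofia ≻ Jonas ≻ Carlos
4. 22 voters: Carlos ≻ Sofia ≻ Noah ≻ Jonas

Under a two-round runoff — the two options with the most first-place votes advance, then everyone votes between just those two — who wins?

Round 1 first-place votes: Jonas 29, Carlos 22, Noah 16, Sofia 0.
Jonas and Carlos advance.
Runoff: Jonas is preferred to Carlos by 45 voters; Carlos by 22.
Jonas wins the runoff.

Jonas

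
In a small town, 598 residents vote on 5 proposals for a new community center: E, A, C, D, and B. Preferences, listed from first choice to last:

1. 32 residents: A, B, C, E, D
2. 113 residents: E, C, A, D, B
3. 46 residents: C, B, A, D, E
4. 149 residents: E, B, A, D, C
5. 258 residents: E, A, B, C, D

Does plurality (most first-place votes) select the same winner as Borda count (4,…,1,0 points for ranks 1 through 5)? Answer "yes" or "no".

Plurality — first-place votes: E 520, A 32, C 46, D 0, B 0. Winner: E.
Borda — scores: E 2112, A 1518, C 845, D 308, B 1197. Winner: E.
The two methods agree.

yes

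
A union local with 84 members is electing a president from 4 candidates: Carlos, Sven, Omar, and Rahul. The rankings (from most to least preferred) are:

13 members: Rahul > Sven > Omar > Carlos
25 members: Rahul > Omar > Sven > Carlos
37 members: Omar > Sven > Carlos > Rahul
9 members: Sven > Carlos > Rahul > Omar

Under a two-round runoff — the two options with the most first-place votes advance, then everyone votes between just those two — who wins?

Round 1 first-place votes: Carlos 0, Sven 9, Omar 37, Rahul 38.
Rahul and Omar advance.
Runoff: Rahul is preferred to Omar by 47 voters; Omar by 37.
Rahul wins the runoff.

Rahul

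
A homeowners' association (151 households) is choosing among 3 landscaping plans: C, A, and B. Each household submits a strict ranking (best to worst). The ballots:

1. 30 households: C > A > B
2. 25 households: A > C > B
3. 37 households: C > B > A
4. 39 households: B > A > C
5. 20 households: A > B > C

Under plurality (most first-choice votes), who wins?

C

First-place votes: C 67, A 45, B 39.
C has the most first-place votes.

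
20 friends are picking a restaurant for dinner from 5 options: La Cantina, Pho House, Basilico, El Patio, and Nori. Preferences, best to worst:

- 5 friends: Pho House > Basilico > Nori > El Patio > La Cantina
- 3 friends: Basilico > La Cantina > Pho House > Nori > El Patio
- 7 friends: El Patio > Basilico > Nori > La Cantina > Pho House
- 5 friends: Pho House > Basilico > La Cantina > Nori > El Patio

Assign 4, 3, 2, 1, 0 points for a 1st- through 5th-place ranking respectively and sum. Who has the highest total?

La Cantina: 5·0 + 3·3 + 7·1 + 5·2 = 26
Pho House: 5·4 + 3·2 + 7·0 + 5·4 = 46
Basilico: 5·3 + 3·4 + 7·3 + 5·3 = 63
El Patio: 5·1 + 3·0 + 7·4 + 5·0 = 33
Nori: 5·2 + 3·1 + 7·2 + 5·1 = 32
Basilico has the highest Borda score (63).

Basilico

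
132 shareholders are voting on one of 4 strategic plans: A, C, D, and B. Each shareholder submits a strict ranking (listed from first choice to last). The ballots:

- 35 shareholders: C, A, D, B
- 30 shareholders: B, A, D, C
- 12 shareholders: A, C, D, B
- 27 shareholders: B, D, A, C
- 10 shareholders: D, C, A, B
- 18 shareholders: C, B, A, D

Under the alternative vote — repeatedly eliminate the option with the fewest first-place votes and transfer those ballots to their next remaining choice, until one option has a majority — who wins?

Round 1: A 12, C 53, D 10, B 57. Eliminate D.
Round 2: A 12, C 63, B 57. Eliminate A.
Round 3: C 75, B 57. C has a majority.

C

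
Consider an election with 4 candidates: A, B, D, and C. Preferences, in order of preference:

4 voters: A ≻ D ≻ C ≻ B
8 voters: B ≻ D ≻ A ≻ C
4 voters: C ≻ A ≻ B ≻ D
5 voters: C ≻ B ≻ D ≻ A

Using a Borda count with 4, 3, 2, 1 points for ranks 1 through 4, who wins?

A: 4·4 + 8·2 + 4·3 + 5·1 = 49
B: 4·1 + 8·4 + 4·2 + 5·3 = 59
D: 4·3 + 8·3 + 4·1 + 5·2 = 50
C: 4·2 + 8·1 + 4·4 + 5·4 = 52
B has the highest Borda score (59).

B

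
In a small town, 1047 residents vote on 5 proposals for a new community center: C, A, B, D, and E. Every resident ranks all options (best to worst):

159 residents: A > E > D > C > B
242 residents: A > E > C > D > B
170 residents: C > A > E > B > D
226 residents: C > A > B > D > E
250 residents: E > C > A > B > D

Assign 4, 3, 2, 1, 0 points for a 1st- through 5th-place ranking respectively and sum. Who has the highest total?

A

C: 159·1 + 242·2 + 170·4 + 226·4 + 250·3 = 2977
A: 159·4 + 242·4 + 170·3 + 226·3 + 250·2 = 3292
B: 159·0 + 242·0 + 170·1 + 226·2 + 250·1 = 872
D: 159·2 + 242·1 + 170·0 + 226·1 + 250·0 = 786
E: 159·3 + 242·3 + 170·2 + 226·0 + 250·4 = 2543
A has the highest Borda score (3292).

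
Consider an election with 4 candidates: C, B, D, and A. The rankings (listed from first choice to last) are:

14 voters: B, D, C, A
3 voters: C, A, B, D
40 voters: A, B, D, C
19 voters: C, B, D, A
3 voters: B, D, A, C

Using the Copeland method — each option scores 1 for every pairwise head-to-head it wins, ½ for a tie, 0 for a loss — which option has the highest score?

A

C: loses to B, D, and A → score 0.
B: beats C and D; loses to A → score 2.
D: beats C; loses to B and A → score 1.
A: beats C, B, and D → score 3.
A has the best pairwise record.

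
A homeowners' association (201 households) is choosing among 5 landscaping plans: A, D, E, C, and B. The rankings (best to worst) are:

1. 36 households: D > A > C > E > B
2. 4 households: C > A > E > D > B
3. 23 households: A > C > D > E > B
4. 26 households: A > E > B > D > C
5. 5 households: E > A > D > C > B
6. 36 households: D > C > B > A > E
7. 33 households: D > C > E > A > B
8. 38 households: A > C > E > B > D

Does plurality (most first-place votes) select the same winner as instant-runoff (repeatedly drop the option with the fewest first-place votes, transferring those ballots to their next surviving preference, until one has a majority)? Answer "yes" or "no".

Plurality — first-place votes: A 87, D 105, E 5, C 4, B 0. Winner: D.
Instant-runoff — R1 A 87, D 105, E 5, C 4, B 0 (D winner). Winner: D.
The two methods agree.

yes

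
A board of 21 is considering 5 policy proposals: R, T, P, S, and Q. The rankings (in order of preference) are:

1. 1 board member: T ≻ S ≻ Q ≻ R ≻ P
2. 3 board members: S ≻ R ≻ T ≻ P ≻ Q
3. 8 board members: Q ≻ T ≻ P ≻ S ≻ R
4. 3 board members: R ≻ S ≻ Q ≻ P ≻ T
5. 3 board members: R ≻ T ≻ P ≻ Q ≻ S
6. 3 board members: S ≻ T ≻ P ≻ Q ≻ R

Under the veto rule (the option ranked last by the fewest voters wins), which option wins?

Last-place votes: R 11, T 3, P 1, S 3, Q 3.
P is ranked last by the fewest voters, so P wins.

P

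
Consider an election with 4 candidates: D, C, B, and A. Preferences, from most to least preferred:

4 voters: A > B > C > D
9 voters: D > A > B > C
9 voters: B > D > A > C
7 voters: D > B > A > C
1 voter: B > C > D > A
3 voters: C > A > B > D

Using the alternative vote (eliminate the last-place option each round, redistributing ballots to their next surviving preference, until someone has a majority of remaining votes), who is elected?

Round 1: D 16, C 3, B 10, A 4. Eliminate C.
Round 2: D 16, B 10, A 7. Eliminate A.
Round 3: D 16, B 17. B has a majority.

B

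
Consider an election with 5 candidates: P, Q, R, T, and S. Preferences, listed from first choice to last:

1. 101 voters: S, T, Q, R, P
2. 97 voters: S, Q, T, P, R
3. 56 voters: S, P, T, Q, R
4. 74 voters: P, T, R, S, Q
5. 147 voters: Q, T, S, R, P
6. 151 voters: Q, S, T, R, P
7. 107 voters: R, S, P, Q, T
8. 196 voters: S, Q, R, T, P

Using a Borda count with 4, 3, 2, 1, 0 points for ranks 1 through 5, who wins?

S

P: 101·0 + 97·1 + 56·3 + 74·4 + 147·0 + 151·0 + 107·2 + 196·0 = 775
Q: 101·2 + 97·3 + 56·1 + 74·0 + 147·4 + 151·4 + 107·1 + 196·3 = 2436
R: 101·1 + 97·0 + 56·0 + 74·2 + 147·1 + 151·1 + 107·4 + 196·2 = 1367
T: 101·3 + 97·2 + 56·2 + 74·3 + 147·3 + 151·2 + 107·0 + 196·1 = 1770
S: 101·4 + 97·4 + 56·4 + 74·1 + 147·2 + 151·3 + 107·3 + 196·4 = 2942
S has the highest Borda score (2942).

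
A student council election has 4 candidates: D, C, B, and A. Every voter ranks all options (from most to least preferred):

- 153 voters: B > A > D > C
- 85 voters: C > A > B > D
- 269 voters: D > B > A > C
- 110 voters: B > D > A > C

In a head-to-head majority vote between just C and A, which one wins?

Voters preferring C to A: 85; preferring A to C: 532.
A wins the head-to-head.

A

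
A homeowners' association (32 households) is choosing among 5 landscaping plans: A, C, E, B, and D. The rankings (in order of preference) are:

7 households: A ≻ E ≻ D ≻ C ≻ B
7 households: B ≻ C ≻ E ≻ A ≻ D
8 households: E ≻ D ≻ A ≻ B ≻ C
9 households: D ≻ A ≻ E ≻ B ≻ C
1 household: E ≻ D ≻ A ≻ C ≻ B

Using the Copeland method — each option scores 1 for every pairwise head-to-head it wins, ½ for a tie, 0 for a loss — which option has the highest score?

A: beats C and B; ties E; loses to D → score 2.5.
C: loses to A, E, B, and D → score 0.
E: beats C, B, and D; ties A → score 3.5.
B: beats C; loses to A, E, and D → score 1.
D: beats A, C, and B; loses to E → score 3.
E has the best pairwise record.

E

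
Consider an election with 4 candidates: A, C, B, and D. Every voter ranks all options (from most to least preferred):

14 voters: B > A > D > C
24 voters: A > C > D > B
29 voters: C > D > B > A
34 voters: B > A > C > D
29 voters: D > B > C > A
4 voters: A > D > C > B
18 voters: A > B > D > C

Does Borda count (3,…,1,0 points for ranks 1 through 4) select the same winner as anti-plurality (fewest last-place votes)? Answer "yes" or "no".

yes

Borda — scores: A 234, C 202, B 267, D 209. Winner: B.
Anti-plurality — last-place votes: A 58, C 32, B 28, D 34. Winner: B.
The two methods agree.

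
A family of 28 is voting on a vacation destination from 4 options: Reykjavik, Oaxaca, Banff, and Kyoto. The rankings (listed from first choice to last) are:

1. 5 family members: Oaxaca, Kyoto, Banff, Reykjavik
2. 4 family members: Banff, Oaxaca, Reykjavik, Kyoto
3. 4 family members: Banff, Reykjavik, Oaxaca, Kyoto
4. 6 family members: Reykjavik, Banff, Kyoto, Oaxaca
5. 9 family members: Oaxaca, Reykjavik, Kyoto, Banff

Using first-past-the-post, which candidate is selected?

First-place votes: Reykjavik 6, Oaxaca 14, Banff 8, Kyoto 0.
Oaxaca has the most first-place votes.

Oaxaca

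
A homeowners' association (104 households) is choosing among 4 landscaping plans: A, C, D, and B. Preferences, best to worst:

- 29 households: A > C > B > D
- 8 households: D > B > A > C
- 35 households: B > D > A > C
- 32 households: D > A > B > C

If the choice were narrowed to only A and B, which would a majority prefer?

A

Voters preferring A to B: 61; preferring B to A: 43.
A wins the head-to-head.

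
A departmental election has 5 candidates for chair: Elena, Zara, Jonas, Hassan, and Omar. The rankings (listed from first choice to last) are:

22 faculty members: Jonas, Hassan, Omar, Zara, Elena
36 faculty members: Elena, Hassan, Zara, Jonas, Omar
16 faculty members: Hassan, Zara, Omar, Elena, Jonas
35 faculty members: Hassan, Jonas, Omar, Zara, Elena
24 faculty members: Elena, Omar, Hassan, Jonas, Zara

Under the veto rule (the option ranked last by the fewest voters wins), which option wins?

Hassan

Last-place votes: Elena 57, Zara 24, Jonas 16, Hassan 0, Omar 36.
Hassan is ranked last by the fewest voters, so Hassan wins.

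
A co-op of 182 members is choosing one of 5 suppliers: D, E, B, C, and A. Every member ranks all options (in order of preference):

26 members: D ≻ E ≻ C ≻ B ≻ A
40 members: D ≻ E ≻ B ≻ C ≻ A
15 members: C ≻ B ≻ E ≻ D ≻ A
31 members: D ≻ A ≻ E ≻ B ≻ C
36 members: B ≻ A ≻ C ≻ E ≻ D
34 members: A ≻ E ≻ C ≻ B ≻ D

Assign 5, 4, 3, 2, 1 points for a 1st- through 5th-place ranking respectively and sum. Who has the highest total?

E

D: 26·5 + 40·5 + 15·2 + 31·5 + 36·1 + 34·1 = 585
E: 26·4 + 40·4 + 15·3 + 31·3 + 36·2 + 34·4 = 610
B: 26·2 + 40·3 + 15·4 + 31·2 + 36·5 + 34·2 = 542
C: 26·3 + 40·2 + 15·5 + 31·1 + 36·3 + 34·3 = 474
A: 26·1 + 40·1 + 15·1 + 31·4 + 36·4 + 34·5 = 519
E has the highest Borda score (610).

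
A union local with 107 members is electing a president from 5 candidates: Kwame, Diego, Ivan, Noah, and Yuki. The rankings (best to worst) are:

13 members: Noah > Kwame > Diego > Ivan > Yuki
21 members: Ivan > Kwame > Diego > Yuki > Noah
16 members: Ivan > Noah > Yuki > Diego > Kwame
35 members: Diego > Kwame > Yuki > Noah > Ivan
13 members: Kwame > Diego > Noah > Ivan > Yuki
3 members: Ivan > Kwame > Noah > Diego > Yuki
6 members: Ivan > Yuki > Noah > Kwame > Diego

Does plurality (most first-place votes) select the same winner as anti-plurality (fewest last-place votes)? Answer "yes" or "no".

Plurality — first-place votes: Kwame 13, Diego 35, Ivan 46, Noah 13, Yuki 0. Winner: Ivan.
Anti-plurality — last-place votes: Kwame 16, Diego 6, Ivan 35, Noah 21, Yuki 29. Winner: Diego.
The two methods disagree.

no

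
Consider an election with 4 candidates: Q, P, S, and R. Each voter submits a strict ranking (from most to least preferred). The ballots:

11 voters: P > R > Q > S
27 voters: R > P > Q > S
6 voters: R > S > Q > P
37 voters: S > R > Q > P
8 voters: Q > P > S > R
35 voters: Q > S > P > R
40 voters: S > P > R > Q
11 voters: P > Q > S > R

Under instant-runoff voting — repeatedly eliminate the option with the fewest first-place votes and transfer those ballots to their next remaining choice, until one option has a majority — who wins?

Round 1: Q 43, P 22, S 77, R 33. Eliminate P.
Round 2: Q 54, S 77, R 44. Eliminate R.
Round 3: Q 92, S 83. Q has a majority.

Q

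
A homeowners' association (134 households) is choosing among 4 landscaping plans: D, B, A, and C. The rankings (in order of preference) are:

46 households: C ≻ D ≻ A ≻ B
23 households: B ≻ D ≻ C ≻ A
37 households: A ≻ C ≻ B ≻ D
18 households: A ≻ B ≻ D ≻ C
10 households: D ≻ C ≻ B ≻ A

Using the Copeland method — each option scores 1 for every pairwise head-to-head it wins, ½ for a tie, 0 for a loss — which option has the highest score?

D: beats A; loses to B and C → score 1.
B: beats D; loses to A and C → score 1.
A: beats B; loses to D and C → score 1.
C: beats D, B, and A → score 3.
C has the best pairwise record.

C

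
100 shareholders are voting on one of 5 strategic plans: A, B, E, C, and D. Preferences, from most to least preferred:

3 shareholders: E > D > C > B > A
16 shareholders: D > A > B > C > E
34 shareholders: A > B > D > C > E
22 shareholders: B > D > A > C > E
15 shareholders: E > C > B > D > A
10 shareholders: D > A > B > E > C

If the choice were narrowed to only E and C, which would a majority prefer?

C

Voters preferring E to C: 28; preferring C to E: 72.
C wins the head-to-head.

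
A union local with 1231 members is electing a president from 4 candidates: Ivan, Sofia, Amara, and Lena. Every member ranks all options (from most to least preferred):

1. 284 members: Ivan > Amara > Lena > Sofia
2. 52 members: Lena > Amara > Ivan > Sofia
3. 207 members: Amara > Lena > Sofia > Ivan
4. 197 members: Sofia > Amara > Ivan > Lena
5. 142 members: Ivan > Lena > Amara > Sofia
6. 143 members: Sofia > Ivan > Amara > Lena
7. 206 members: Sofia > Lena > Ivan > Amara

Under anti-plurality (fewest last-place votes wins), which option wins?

Last-place votes: Ivan 207, Sofia 478, Amara 206, Lena 340.
Amara is ranked last by the fewest voters, so Amara wins.

Amara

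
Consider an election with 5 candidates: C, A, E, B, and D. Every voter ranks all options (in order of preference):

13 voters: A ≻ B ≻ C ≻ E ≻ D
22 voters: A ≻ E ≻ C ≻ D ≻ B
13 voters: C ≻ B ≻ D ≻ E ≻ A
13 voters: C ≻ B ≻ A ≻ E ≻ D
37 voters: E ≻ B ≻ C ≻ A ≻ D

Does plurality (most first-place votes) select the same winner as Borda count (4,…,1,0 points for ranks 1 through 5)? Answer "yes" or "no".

yes

Plurality — first-place votes: C 26, A 35, E 37, B 0, D 0. Winner: E.
Borda — scores: C 248, A 203, E 253, B 228, D 48. Winner: E.
The two methods agree.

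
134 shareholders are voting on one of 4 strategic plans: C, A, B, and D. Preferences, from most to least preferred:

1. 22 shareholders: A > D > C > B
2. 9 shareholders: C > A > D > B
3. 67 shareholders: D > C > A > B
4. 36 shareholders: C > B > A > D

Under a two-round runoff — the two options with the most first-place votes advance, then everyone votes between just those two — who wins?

D

Round 1 first-place votes: C 45, A 22, B 0, D 67.
D and C advance.
Runoff: D is preferred to C by 89 voters; C by 45.
D wins the runoff.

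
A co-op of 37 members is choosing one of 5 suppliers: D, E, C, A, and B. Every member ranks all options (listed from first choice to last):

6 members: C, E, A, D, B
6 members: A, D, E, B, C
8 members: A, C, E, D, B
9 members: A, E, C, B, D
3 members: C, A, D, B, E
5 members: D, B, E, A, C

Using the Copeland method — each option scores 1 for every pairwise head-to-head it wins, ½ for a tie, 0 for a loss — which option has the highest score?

D: beats B; loses to E, C, and A → score 1.
E: beats D, C, and B; loses to A → score 3.
C: beats D and B; loses to E and A → score 2.
A: beats D, E, C, and B → score 4.
B: loses to D, E, C, and A → score 0.
A has the best pairwise record.

A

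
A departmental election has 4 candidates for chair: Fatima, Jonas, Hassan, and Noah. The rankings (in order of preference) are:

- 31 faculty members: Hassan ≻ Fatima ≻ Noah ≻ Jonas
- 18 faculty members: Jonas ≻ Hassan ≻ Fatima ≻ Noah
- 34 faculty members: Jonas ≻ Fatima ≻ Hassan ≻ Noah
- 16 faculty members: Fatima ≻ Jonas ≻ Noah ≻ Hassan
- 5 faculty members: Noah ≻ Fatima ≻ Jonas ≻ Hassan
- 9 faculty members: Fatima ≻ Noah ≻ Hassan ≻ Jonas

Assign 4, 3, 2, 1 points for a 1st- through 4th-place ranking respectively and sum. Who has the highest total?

Fatima

Fatima: 31·3 + 18·2 + 34·3 + 16·4 + 5·3 + 9·4 = 346
Jonas: 31·1 + 18·4 + 34·4 + 16·3 + 5·2 + 9·1 = 306
Hassan: 31·4 + 18·3 + 34·2 + 16·1 + 5·1 + 9·2 = 285
Noah: 31·2 + 18·1 + 34·1 + 16·2 + 5·4 + 9·3 = 193
Fatima has the highest Borda score (346).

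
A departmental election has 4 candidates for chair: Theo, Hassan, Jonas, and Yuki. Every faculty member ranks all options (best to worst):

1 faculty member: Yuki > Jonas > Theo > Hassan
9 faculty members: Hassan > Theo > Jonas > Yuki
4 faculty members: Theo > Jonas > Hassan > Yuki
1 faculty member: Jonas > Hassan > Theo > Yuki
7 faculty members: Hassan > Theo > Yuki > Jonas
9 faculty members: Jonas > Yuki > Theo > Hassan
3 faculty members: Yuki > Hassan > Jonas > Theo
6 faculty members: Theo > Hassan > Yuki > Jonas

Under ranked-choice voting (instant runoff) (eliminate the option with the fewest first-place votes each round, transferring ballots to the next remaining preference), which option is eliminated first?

Yuki

Round 1: Theo 10, Hassan 16, Jonas 10, Yuki 4. Eliminate Yuki.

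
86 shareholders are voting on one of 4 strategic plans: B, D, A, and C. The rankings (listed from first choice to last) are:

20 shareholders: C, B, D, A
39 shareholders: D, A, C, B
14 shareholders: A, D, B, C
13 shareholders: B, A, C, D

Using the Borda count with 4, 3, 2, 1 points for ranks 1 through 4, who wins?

B: 20·3 + 39·1 + 14·2 + 13·4 = 179
D: 20·2 + 39·4 + 14·3 + 13·1 = 251
A: 20·1 + 39·3 + 14·4 + 13·3 = 232
C: 20·4 + 39·2 + 14·1 + 13·2 = 198
D has the highest Borda score (251).

D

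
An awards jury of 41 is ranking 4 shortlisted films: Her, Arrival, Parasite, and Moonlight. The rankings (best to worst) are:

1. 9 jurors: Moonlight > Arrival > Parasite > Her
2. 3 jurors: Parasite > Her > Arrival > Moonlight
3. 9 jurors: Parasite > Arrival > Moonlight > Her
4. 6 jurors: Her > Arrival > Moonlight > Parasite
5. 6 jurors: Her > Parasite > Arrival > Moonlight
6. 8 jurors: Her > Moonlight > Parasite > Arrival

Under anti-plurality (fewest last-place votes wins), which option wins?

Parasite

Last-place votes: Her 18, Arrival 8, Parasite 6, Moonlight 9.
Parasite is ranked last by the fewest voters, so Parasite wins.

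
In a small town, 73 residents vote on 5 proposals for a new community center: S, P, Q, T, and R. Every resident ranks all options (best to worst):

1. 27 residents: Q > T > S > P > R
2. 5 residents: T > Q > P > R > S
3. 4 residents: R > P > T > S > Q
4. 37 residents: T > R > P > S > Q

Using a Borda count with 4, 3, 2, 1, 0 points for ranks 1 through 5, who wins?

S: 27·2 + 5·0 + 4·1 + 37·1 = 95
P: 27·1 + 5·2 + 4·3 + 37·2 = 123
Q: 27·4 + 5·3 + 4·0 + 37·0 = 123
T: 27·3 + 5·4 + 4·2 + 37·4 = 257
R: 27·0 + 5·1 + 4·4 + 37·3 = 132
T has the highest Borda score (257).

T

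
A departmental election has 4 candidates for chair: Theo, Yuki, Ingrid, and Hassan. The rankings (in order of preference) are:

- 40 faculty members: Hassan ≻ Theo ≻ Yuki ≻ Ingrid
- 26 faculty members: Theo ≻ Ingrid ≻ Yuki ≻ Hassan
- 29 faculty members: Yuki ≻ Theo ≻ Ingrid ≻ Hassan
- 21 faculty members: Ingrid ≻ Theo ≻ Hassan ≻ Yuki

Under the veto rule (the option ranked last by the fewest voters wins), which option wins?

Last-place votes: Theo 0, Yuki 21, Ingrid 40, Hassan 55.
Theo is ranked last by the fewest voters, so Theo wins.

Theo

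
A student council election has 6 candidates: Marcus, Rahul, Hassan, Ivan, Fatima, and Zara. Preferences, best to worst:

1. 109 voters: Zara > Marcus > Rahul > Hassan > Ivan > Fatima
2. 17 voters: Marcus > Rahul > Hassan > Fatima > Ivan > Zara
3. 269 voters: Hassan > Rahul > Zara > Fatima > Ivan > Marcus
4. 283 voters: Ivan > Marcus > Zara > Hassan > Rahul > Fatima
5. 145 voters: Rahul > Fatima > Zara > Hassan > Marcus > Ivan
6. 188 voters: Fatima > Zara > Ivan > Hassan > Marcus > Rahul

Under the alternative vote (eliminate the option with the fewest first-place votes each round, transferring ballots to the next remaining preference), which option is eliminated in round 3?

Round 1: Marcus 17, Rahul 145, Hassan 269, Ivan 283, Fatima 188, Zara 109. Eliminate Marcus.
Round 2: Rahul 162, Hassan 269, Ivan 283, Fatima 188, Zara 109. Eliminate Zara.
Round 3: Rahul 271, Hassan 269, Ivan 283, Fatima 188. Eliminate Fatima.

Fatima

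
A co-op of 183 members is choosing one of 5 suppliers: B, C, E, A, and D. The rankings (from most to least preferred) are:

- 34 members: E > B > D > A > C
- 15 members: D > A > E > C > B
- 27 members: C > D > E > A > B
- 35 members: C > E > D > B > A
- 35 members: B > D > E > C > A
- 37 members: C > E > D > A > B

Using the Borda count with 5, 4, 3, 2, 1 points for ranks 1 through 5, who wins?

B: 34·4 + 15·1 + 27·1 + 35·2 + 35·5 + 37·1 = 460
C: 34·1 + 15·2 + 27·5 + 35·5 + 35·2 + 37·5 = 629
E: 34·5 + 15·3 + 27·3 + 35·4 + 35·3 + 37·4 = 689
A: 34·2 + 15·4 + 27·2 + 35·1 + 35·1 + 37·2 = 326
D: 34·3 + 15·5 + 27·4 + 35·3 + 35·4 + 37·3 = 641
E has the highest Borda score (689).

E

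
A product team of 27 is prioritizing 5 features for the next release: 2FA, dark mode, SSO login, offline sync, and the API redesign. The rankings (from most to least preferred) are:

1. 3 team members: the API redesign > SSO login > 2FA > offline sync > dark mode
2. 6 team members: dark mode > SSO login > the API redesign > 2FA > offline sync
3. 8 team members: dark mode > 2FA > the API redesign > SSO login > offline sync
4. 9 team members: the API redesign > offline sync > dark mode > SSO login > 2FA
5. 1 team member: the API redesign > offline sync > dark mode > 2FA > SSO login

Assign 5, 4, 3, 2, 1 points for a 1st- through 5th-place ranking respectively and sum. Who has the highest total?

2FA: 3·3 + 6·2 + 8·4 + 9·1 + 1·2 = 64
dark mode: 3·1 + 6·5 + 8·5 + 9·3 + 1·3 = 103
SSO login: 3·4 + 6·4 + 8·2 + 9·2 + 1·1 = 71
offline sync: 3·2 + 6·1 + 8·1 + 9·4 + 1·4 = 60
the API redesign: 3·5 + 6·3 + 8·3 + 9·5 + 1·5 = 107
the API redesign has the highest Borda score (107).

the API redesign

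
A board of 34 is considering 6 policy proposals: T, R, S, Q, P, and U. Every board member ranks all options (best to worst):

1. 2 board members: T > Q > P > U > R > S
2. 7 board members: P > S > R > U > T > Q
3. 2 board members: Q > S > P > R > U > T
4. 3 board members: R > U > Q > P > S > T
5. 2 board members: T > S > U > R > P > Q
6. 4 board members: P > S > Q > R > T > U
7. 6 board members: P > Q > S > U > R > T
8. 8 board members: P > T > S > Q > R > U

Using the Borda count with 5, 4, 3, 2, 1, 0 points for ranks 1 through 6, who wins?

P

T: 2·5 + 7·1 + 2·0 + 3·0 + 2·5 + 4·1 + 6·0 + 8·4 = 63
R: 2·1 + 7·3 + 2·2 + 3·5 + 2·2 + 4·2 + 6·1 + 8·1 = 68
S: 2·0 + 7·4 + 2·4 + 3·1 + 2·4 + 4·4 + 6·3 + 8·3 = 105
Q: 2·4 + 7·0 + 2·5 + 3·3 + 2·0 + 4·3 + 6·4 + 8·2 = 79
P: 2·3 + 7·5 + 2·3 + 3·2 + 2·1 + 4·5 + 6·5 + 8·5 = 145
U: 2·2 + 7·2 + 2·1 + 3·4 + 2·3 + 4·0 + 6·2 + 8·0 = 50
P has the highest Borda score (145).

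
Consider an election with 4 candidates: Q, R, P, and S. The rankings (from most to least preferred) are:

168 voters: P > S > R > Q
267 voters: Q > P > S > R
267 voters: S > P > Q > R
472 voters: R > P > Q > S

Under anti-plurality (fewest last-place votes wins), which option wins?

Last-place votes: Q 168, R 534, P 0, S 472.
P is ranked last by the fewest voters, so P wins.

P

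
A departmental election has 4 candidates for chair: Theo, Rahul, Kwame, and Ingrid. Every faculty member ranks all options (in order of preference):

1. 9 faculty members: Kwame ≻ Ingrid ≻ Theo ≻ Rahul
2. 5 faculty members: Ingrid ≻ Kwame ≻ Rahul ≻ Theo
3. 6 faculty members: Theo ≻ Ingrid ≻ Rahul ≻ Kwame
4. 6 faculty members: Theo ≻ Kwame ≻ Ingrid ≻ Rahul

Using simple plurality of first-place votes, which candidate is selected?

Theo

First-place votes: Theo 12, Rahul 0, Kwame 9, Ingrid 5.
Theo has the most first-place votes.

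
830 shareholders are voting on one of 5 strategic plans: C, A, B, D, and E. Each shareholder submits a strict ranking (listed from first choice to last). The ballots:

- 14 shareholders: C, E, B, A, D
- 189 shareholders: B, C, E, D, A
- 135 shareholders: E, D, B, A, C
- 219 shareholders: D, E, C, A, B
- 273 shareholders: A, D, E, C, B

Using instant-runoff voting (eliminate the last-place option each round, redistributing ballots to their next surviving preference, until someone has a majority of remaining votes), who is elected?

Round 1: C 14, A 273, B 189, D 219, E 135. Eliminate C.
Round 2: A 273, B 189, D 219, E 149. Eliminate E.
Round 3: A 273, B 203, D 354. Eliminate B.
Round 4: A 287, D 543. D has a majority.

D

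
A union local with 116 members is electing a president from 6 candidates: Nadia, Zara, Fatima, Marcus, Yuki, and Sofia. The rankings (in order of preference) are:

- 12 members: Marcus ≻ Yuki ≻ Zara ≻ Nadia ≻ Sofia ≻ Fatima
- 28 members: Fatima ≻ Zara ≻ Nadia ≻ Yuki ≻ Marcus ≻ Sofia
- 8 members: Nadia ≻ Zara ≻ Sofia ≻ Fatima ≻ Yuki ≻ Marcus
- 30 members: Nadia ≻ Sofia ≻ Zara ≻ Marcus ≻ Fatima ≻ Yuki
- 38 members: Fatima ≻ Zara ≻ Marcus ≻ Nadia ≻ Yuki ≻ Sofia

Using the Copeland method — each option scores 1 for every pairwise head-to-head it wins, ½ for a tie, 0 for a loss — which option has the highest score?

Nadia: beats Marcus, Yuki, and Sofia; loses to Zara and Fatima → score 3.
Zara: beats Nadia, Marcus, Yuki, and Sofia; loses to Fatima → score 4.
Fatima: beats Nadia, Zara, Marcus, Yuki, and Sofia → score 5.
Marcus: beats Yuki and Sofia; loses to Nadia, Zara, and Fatima → score 2.
Yuki: beats Sofia; loses to Nadia, Zara, Fatima, and Marcus → score 1.
Sofia: loses to Nadia, Zara, Fatima, Marcus, and Yuki → score 0.
Fatima has the best pairwise record.

Fatima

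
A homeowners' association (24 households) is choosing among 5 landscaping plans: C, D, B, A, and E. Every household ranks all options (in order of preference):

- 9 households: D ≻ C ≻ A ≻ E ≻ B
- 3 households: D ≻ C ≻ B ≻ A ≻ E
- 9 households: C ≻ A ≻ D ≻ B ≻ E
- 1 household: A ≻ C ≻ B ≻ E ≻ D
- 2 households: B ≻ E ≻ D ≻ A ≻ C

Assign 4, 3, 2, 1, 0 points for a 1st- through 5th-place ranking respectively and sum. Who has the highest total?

C

C: 9·3 + 3·3 + 9·4 + 1·3 + 2·0 = 75
D: 9·4 + 3·4 + 9·2 + 1·0 + 2·2 = 70
B: 9·0 + 3·2 + 9·1 + 1·2 + 2·4 = 25
A: 9·2 + 3·1 + 9·3 + 1·4 + 2·1 = 54
E: 9·1 + 3·0 + 9·0 + 1·1 + 2·3 = 16
C has the highest Borda score (75).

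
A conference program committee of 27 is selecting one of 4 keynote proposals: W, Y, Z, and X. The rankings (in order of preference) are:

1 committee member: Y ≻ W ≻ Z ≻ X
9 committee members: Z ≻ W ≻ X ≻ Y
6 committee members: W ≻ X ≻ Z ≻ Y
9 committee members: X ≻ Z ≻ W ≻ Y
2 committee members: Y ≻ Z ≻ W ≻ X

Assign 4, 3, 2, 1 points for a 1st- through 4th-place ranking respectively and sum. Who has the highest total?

W: 1·3 + 9·3 + 6·4 + 9·2 + 2·2 = 76
Y: 1·4 + 9·1 + 6·1 + 9·1 + 2·4 = 36
Z: 1·2 + 9·4 + 6·2 + 9·3 + 2·3 = 83
X: 1·1 + 9·2 + 6·3 + 9·4 + 2·1 = 75
Z has the highest Borda score (83).

Z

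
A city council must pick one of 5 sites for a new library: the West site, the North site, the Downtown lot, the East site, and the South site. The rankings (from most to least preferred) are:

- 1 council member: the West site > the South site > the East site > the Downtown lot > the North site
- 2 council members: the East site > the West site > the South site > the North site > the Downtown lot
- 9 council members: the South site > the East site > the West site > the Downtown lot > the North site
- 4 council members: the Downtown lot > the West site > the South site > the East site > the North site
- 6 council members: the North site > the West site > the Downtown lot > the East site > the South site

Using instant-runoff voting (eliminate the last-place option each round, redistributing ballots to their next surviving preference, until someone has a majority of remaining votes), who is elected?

the South site

Round 1: the West site 1, the North site 6, the Downtown lot 4, the East site 2, the South site 9. Eliminate the West site.
Round 2: the North site 6, the Downtown lot 4, the East site 2, the South site 10. Eliminate the East site.
Round 3: the North site 6, the Downtown lot 4, the South site 12. The South site has a majority.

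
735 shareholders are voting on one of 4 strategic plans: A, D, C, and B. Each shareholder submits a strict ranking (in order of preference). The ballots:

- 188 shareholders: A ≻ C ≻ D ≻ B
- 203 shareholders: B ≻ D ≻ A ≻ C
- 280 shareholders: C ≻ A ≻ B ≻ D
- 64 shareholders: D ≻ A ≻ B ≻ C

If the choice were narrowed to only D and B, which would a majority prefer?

Voters preferring D to B: 252; preferring B to D: 483.
B wins the head-to-head.

B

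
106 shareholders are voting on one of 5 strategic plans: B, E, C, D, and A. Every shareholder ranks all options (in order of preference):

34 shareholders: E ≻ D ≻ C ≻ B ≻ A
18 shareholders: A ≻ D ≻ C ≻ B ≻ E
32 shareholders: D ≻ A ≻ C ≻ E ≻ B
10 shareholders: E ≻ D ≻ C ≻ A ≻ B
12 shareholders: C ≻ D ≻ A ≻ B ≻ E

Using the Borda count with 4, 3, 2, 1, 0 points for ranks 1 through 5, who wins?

B: 34·1 + 18·1 + 32·0 + 10·0 + 12·1 = 64
E: 34·4 + 18·0 + 32·1 + 10·4 + 12·0 = 208
C: 34·2 + 18·2 + 32·2 + 10·2 + 12·4 = 236
D: 34·3 + 18·3 + 32·4 + 10·3 + 12·3 = 350
A: 34·0 + 18·4 + 32·3 + 10·1 + 12·2 = 202
D has the highest Borda score (350).

D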